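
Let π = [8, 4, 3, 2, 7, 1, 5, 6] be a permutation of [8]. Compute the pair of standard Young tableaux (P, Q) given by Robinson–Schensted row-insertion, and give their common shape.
P = [1, 5, 6] / [2, 7] / [3] / [4] / [8];  Q = [1, 5, 8] / [2, 7] / [3] / [4] / [6];  common shape = (3, 2, 1, 1, 1)

Row-insert the values π_1, π_2, … into P one at a time, bumping the leftmost entry strictly greater than the inserted value down to the next row. The recording tableau Q records, in position (i, j), the step at which that cell was added to P.
  Insert 8 (step 1): P = [8];  Q = [1]
  Insert 4 (step 2): P = [4] / [8];  Q = [1] / [2]
  Insert 3 (step 3): P = [3] / [4] / [8];  Q = [1] / [2] / [3]
  Insert 2 (step 4): P = [2] / [3] / [4] / [8];  Q = [1] / [2] / [3] / [4]
  Insert 7 (step 5): P = [2, 7] / [3] / [4] / [8];  Q = [1, 5] / [2] / [3] / [4]
  Insert 1 (step 6): P = [1, 7] / [2] / [3] / [4] / [8];  Q = [1, 5] / [2] / [3] / [4] / [6]
  Insert 5 (step 7): P = [1, 5] / [2, 7] / [3] / [4] / [8];  Q = [1, 5] / [2, 7] / [3] / [4] / [6]
  Insert 6 (step 8): P = [1, 5, 6] / [2, 7] / [3] / [4] / [8];  Q = [1, 5, 8] / [2, 7] / [3] / [4] / [6]
Final shape: (3, 2, 1, 1, 1).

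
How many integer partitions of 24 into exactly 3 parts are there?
p(24, 3 parts) = 48

Partitions of n into exactly k parts are in bijection with partitions of n − k into at most k parts (subtract 1 from each part). So p(24, exactly 3) = p(21, parts ≤ 3). Computing via the recurrence p(m, j) = p(m, j−1) + p(m−j, j) gives 48.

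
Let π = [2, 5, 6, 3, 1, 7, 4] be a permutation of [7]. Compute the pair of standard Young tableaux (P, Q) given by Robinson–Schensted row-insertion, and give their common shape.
P = [1, 3, 4, 7] / [2, 6] / [5];  Q = [1, 2, 3, 6] / [4, 7] / [5];  common shape = (4, 2, 1)

Row-insert the values π_1, π_2, … into P one at a time, bumping the leftmost entry strictly greater than the inserted value down to the next row. The recording tableau Q records, in position (i, j), the step at which that cell was added to P.
  Insert 2 (step 1): P = [2];  Q = [1]
  Insert 5 (step 2): P = [2, 5];  Q = [1, 2]
  Insert 6 (step 3): P = [2, 5, 6];  Q = [1, 2, 3]
  Insert 3 (step 4): P = [2, 3, 6] / [5];  Q = [1, 2, 3] / [4]
  Insert 1 (step 5): P = [1, 3, 6] / [2] / [5];  Q = [1, 2, 3] / [4] / [5]
  Insert 7 (step 6): P = [1, 3, 6, 7] / [2] / [5];  Q = [1, 2, 3, 6] / [4] / [5]
  Insert 4 (step 7): P = [1, 3, 4, 7] / [2, 6] / [5];  Q = [1, 2, 3, 6] / [4, 7] / [5]
Final shape: (4, 2, 1).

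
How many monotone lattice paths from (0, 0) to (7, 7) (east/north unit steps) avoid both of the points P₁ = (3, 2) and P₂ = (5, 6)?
Number of paths = 1236

Inclusion–exclusion. Total paths: C(14, 7) = 3432. Through P₁: C(5, 3)·C(9, 4) = 1260. Through P₂: C(11, 5)·C(3, 2) = 1386. Since P₁ is strictly southwest of P₂, a monotone path through both must visit P₁ then P₂; paths through both = C(5, 3)·C(6, 2)·C(3, 2) = 450. Avoid both = 3432 − 1260 − 1386 + 450 = 1236.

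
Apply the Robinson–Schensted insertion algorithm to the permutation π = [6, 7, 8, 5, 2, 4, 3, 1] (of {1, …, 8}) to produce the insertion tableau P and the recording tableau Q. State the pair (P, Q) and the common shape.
P = [1, 3, 8] / [2, 7] / [4] / [5] / [6];  Q = [1, 2, 3] / [4, 6] / [5] / [7] / [8];  common shape = (3, 2, 1, 1, 1)

Row-insert the values π_1, π_2, … into P one at a time, bumping the leftmost entry strictly greater than the inserted value down to the next row. The recording tableau Q records, in position (i, j), the step at which that cell was added to P.
  Insert 6 (step 1): P = [6];  Q = [1]
  Insert 7 (step 2): P = [6, 7];  Q = [1, 2]
  Insert 8 (step 3): P = [6, 7, 8];  Q = [1, 2, 3]
  Insert 5 (step 4): P = [5, 7, 8] / [6];  Q = [1, 2, 3] / [4]
  Insert 2 (step 5): P = [2, 7, 8] / [5] / [6];  Q = [1, 2, 3] / [4] / [5]
  Insert 4 (step 6): P = [2, 4, 8] / [5, 7] / [6];  Q = [1, 2, 3] / [4, 6] / [5]
  Insert 3 (step 7): P = [2, 3, 8] / [4, 7] / [5] / [6];  Q = [1, 2, 3] / [4, 6] / [5] / [7]
  Insert 1 (step 8): P = [1, 3, 8] / [2, 7] / [4] / [5] / [6];  Q = [1, 2, 3] / [4, 6] / [5] / [7] / [8]
Final shape: (3, 2, 1, 1, 1).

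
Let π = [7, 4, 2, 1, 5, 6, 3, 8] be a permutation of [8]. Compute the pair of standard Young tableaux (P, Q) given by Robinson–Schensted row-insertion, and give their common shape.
P = [1, 3, 6, 8] / [2, 5] / [4] / [7];  Q = [1, 5, 6, 8] / [2, 7] / [3] / [4];  common shape = (4, 2, 1, 1)

Row-insert the values π_1, π_2, … into P one at a time, bumping the leftmost entry strictly greater than the inserted value down to the next row. The recording tableau Q records, in position (i, j), the step at which that cell was added to P.
  Insert 7 (step 1): P = [7];  Q = [1]
  Insert 4 (step 2): P = [4] / [7];  Q = [1] / [2]
  Insert 2 (step 3): P = [2] / [4] / [7];  Q = [1] / [2] / [3]
  Insert 1 (step 4): P = [1] / [2] / [4] / [7];  Q = [1] / [2] / [3] / [4]
  Insert 5 (step 5): P = [1, 5] / [2] / [4] / [7];  Q = [1, 5] / [2] / [3] / [4]
  Insert 6 (step 6): P = [1, 5, 6] / [2] / [4] / [7];  Q = [1, 5, 6] / [2] / [3] / [4]
  Insert 3 (step 7): P = [1, 3, 6] / [2, 5] / [4] / [7];  Q = [1, 5, 6] / [2, 7] / [3] / [4]
  Insert 8 (step 8): P = [1, 3, 6, 8] / [2, 5] / [4] / [7];  Q = [1, 5, 6, 8] / [2, 7] / [3] / [4]
Final shape: (4, 2, 1, 1).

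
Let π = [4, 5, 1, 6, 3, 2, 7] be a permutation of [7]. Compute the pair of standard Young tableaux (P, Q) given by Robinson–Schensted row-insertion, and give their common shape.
P = [1, 2, 6, 7] / [3, 5] / [4];  Q = [1, 2, 4, 7] / [3, 5] / [6];  common shape = (4, 2, 1)

Row-insert the values π_1, π_2, … into P one at a time, bumping the leftmost entry strictly greater than the inserted value down to the next row. The recording tableau Q records, in position (i, j), the step at which that cell was added to P.
  Insert 4 (step 1): P = [4];  Q = [1]
  Insert 5 (step 2): P = [4, 5];  Q = [1, 2]
  Insert 1 (step 3): P = [1, 5] / [4];  Q = [1, 2] / [3]
  Insert 6 (step 4): P = [1, 5, 6] / [4];  Q = [1, 2, 4] / [3]
  Insert 3 (step 5): P = [1, 3, 6] / [4, 5];  Q = [1, 2, 4] / [3, 5]
  Insert 2 (step 6): P = [1, 2, 6] / [3, 5] / [4];  Q = [1, 2, 4] / [3, 5] / [6]
  Insert 7 (step 7): P = [1, 2, 6, 7] / [3, 5] / [4];  Q = [1, 2, 4, 7] / [3, 5] / [6]
Final shape: (4, 2, 1).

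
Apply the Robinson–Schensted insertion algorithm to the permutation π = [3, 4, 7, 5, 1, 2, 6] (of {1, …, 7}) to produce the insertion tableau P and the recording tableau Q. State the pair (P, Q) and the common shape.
P = [1, 2, 5, 6] / [3, 4] / [7];  Q = [1, 2, 3, 7] / [4, 6] / [5];  common shape = (4, 2, 1)

Row-insert the values π_1, π_2, … into P one at a time, bumping the leftmost entry strictly greater than the inserted value down to the next row. The recording tableau Q records, in position (i, j), the step at which that cell was added to P.
  Insert 3 (step 1): P = [3];  Q = [1]
  Insert 4 (step 2): P = [3, 4];  Q = [1, 2]
  Insert 7 (step 3): P = [3, 4, 7];  Q = [1, 2, 3]
  Insert 5 (step 4): P = [3, 4, 5] / [7];  Q = [1, 2, 3] / [4]
  Insert 1 (step 5): P = [1, 4, 5] / [3] / [7];  Q = [1, 2, 3] / [4] / [5]
  Insert 2 (step 6): P = [1, 2, 5] / [3, 4] / [7];  Q = [1, 2, 3] / [4, 6] / [5]
  Insert 6 (step 7): P = [1, 2, 5, 6] / [3, 4] / [7];  Q = [1, 2, 3, 7] / [4, 6] / [5]
Final shape: (4, 2, 1).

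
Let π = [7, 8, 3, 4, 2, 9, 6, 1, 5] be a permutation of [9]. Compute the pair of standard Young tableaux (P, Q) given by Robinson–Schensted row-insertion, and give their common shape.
P = [1, 4, 5] / [2, 6, 9] / [3, 8] / [7];  Q = [1, 2, 6] / [3, 4, 7] / [5, 9] / [8];  common shape = (3, 3, 2, 1)

Row-insert the values π_1, π_2, … into P one at a time, bumping the leftmost entry strictly greater than the inserted value down to the next row. The recording tableau Q records, in position (i, j), the step at which that cell was added to P.
  Insert 7 (step 1): P = [7];  Q = [1]
  Insert 8 (step 2): P = [7, 8];  Q = [1, 2]
  Insert 3 (step 3): P = [3, 8] / [7];  Q = [1, 2] / [3]
  Insert 4 (step 4): P = [3, 4] / [7, 8];  Q = [1, 2] / [3, 4]
  Insert 2 (step 5): P = [2, 4] / [3, 8] / [7];  Q = [1, 2] / [3, 4] / [5]
  Insert 9 (step 6): P = [2, 4, 9] / [3, 8] / [7];  Q = [1, 2, 6] / [3, 4] / [5]
  Insert 6 (step 7): P = [2, 4, 6] / [3, 8, 9] / [7];  Q = [1, 2, 6] / [3, 4, 7] / [5]
  Insert 1 (step 8): P = [1, 4, 6] / [2, 8, 9] / [3] / [7];  Q = [1, 2, 6] / [3, 4, 7] / [5] / [8]
  Insert 5 (step 9): P = [1, 4, 5] / [2, 6, 9] / [3, 8] / [7];  Q = [1, 2, 6] / [3, 4, 7] / [5, 9] / [8]
Final shape: (3, 3, 2, 1).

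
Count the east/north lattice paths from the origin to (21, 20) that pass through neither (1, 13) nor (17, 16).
Number of paths = 187441236720

Inclusion–exclusion. Total paths: C(41, 21) = 269128937220. Through P₁: C(14, 1)·C(27, 20) = 12432420. Through P₂: C(33, 17)·C(8, 4) = 81676217700. Since P₁ is strictly southwest of P₂, a monotone path through both must visit P₁ then P₂; paths through both = C(14, 1)·C(19, 16)·C(8, 4) = 949620. Avoid both = 269128937220 − 12432420 − 81676217700 + 949620 = 187441236720.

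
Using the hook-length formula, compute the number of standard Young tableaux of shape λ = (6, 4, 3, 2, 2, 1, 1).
# SYT of shape (6, 4, 3, 2, 2, 1, 1) = 64664600

Hook-length formula: f^λ = n! / Π hook(c), product over all cells c of the Young diagram. For λ = (6, 4, 3, 2, 2, 1, 1), n = 19 boxes. Hook lengths by row (left-to-right, top-to-bottom): [12, 9, 6, 4, 2, 1]; [9, 6, 3, 1]; [7, 4, 1]; [5, 2]; [4, 1]; [2]; [1]. Product of hooks = 1881169920. So f^λ = 19! / 1881169920 = 121645100408832000 / 1881169920 = 64664600.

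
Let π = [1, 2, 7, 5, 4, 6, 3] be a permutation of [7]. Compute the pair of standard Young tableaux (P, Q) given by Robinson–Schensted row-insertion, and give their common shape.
P = [1, 2, 3, 6] / [4] / [5] / [7];  Q = [1, 2, 3, 6] / [4] / [5] / [7];  common shape = (4, 1, 1, 1)

Row-insert the values π_1, π_2, … into P one at a time, bumping the leftmost entry strictly greater than the inserted value down to the next row. The recording tableau Q records, in position (i, j), the step at which that cell was added to P.
  Insert 1 (step 1): P = [1];  Q = [1]
  Insert 2 (step 2): P = [1, 2];  Q = [1, 2]
  Insert 7 (step 3): P = [1, 2, 7];  Q = [1, 2, 3]
  Insert 5 (step 4): P = [1, 2, 5] / [7];  Q = [1, 2, 3] / [4]
  Insert 4 (step 5): P = [1, 2, 4] / [5] / [7];  Q = [1, 2, 3] / [4] / [5]
  Insert 6 (step 6): P = [1, 2, 4, 6] / [5] / [7];  Q = [1, 2, 3, 6] / [4] / [5]
  Insert 3 (step 7): P = [1, 2, 3, 6] / [4] / [5] / [7];  Q = [1, 2, 3, 6] / [4] / [5] / [7]
Final shape: (4, 1, 1, 1).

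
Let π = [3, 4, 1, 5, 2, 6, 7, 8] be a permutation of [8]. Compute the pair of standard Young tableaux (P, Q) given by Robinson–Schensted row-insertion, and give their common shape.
P = [1, 2, 5, 6, 7, 8] / [3, 4];  Q = [1, 2, 4, 6, 7, 8] / [3, 5];  common shape = (6, 2)

Row-insert the values π_1, π_2, … into P one at a time, bumping the leftmost entry strictly greater than the inserted value down to the next row. The recording tableau Q records, in position (i, j), the step at which that cell was added to P.
  Insert 3 (step 1): P = [3];  Q = [1]
  Insert 4 (step 2): P = [3, 4];  Q = [1, 2]
  Insert 1 (step 3): P = [1, 4] / [3];  Q = [1, 2] / [3]
  Insert 5 (step 4): P = [1, 4, 5] / [3];  Q = [1, 2, 4] / [3]
  Insert 2 (step 5): P = [1, 2, 5] / [3, 4];  Q = [1, 2, 4] / [3, 5]
  Insert 6 (step 6): P = [1, 2, 5, 6] / [3, 4];  Q = [1, 2, 4, 6] / [3, 5]
  Insert 7 (step 7): P = [1, 2, 5, 6, 7] / [3, 4];  Q = [1, 2, 4, 6, 7] / [3, 5]
  Insert 8 (step 8): P = [1, 2, 5, 6, 7, 8] / [3, 4];  Q = [1, 2, 4, 6, 7, 8] / [3, 5]
Final shape: (6, 2).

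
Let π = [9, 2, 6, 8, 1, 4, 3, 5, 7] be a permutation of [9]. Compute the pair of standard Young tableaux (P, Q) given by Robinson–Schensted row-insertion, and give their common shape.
P = [1, 3, 5, 7] / [2, 4, 8] / [6] / [9];  Q = [1, 3, 4, 9] / [2, 6, 8] / [5] / [7];  common shape = (4, 3, 1, 1)

Row-insert the values π_1, π_2, … into P one at a time, bumping the leftmost entry strictly greater than the inserted value down to the next row. The recording tableau Q records, in position (i, j), the step at which that cell was added to P.
  Insert 9 (step 1): P = [9];  Q = [1]
  Insert 2 (step 2): P = [2] / [9];  Q = [1] / [2]
  Insert 6 (step 3): P = [2, 6] / [9];  Q = [1, 3] / [2]
  Insert 8 (step 4): P = [2, 6, 8] / [9];  Q = [1, 3, 4] / [2]
  Insert 1 (step 5): P = [1, 6, 8] / [2] / [9];  Q = [1, 3, 4] / [2] / [5]
  Insert 4 (step 6): P = [1, 4, 8] / [2, 6] / [9];  Q = [1, 3, 4] / [2, 6] / [5]
  Insert 3 (step 7): P = [1, 3, 8] / [2, 4] / [6] / [9];  Q = [1, 3, 4] / [2, 6] / [5] / [7]
  Insert 5 (step 8): P = [1, 3, 5] / [2, 4, 8] / [6] / [9];  Q = [1, 3, 4] / [2, 6, 8] / [5] / [7]
  Insert 7 (step 9): P = [1, 3, 5, 7] / [2, 4, 8] / [6] / [9];  Q = [1, 3, 4, 9] / [2, 6, 8] / [5] / [7]
Final shape: (4, 3, 1, 1).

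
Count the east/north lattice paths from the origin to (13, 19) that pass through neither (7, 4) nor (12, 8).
Number of paths = 328453800

Inclusion–exclusion. Total paths: C(32, 13) = 347373600. Through P₁: C(11, 7)·C(21, 6) = 17907120. Through P₂: C(20, 12)·C(12, 1) = 1511640. Since P₁ is strictly southwest of P₂, a monotone path through both must visit P₁ then P₂; paths through both = C(11, 7)·C(9, 5)·C(12, 1) = 498960. Avoid both = 347373600 − 17907120 − 1511640 + 498960 = 328453800.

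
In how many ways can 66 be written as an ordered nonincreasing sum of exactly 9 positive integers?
p(66, 9 parts) = 97922

Partitions of n into exactly k parts are in bijection with partitions of n − k into at most k parts (subtract 1 from each part). So p(66, exactly 9) = p(57, parts ≤ 9). Computing via the recurrence p(m, j) = p(m, j−1) + p(m−j, j) gives 97922.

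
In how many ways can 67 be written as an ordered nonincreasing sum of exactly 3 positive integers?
p(67, 3 parts) = 374

Partitions of n into exactly k parts are in bijection with partitions of n − k into at most k parts (subtract 1 from each part). So p(67, exactly 3) = p(64, parts ≤ 3). Computing via the recurrence p(m, j) = p(m, j−1) + p(m−j, j) gives 374.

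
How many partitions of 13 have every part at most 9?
p(13, parts ≤ 9) = 94

Partitions of 13 with all parts ≤ 9: 9+4, 9+3+1, 9+2+2, 9+2+1+1, 9+1+1+1+1, 8+5, 8+4+1, 8+3+2, 8+3+1+1, 8+2+2+1, 8+2+1+1+1, 8+1+1+1+1+1, 7+6, 7+5+1, 7+4+2, 7+4+1+1, 7+3+3, 7+3+2+1, 7+3+1+1+1, 7+2+2+2, 7+2+2+1+1, 7+2+1+1+1+1, 7+1+1+1+1+1+1, 6+6+1, 6+5+2, 6+5+1+1, 6+4+3, 6+4+2+1, 6+4+1+1+1, 6+3+3+1, … (94 total). Count = 94.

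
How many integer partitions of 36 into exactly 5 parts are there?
p(36, 5 parts) = 748

Partitions of n into exactly k parts are in bijection with partitions of n − k into at most k parts (subtract 1 from each part). So p(36, exactly 5) = p(31, parts ≤ 5). Computing via the recurrence p(m, j) = p(m, j−1) + p(m−j, j) gives 748.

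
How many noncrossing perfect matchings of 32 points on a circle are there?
C_16 = 35357670

These noncrossing handshakes are counted by the Catalan number C_n = (1/(n + 1)) · C(2n, n). For n = 16: C_16 = (1/17) · C(32, 16) = 601080390/17 = 35357670.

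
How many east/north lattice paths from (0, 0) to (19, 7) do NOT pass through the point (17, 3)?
Number of paths = 640700

Total paths from (0, 0) to (19, 7): C(26, 19) = 657800. Paths through (17, 3): (paths (0, 0) → (17, 3)) × (paths (17, 3) → (19, 7)) = C(20, 17) · C(6, 2) = 1140 · 15 = 17100. Avoidance count = 657800 − 17100 = 640700.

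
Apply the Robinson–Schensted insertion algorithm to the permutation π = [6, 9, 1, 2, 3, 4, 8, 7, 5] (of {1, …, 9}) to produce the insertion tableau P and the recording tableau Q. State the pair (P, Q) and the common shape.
P = [1, 2, 3, 4, 5] / [6, 7] / [8] / [9];  Q = [1, 2, 5, 6, 7] / [3, 4] / [8] / [9];  common shape = (5, 2, 1, 1)

Row-insert the values π_1, π_2, … into P one at a time, bumping the leftmost entry strictly greater than the inserted value down to the next row. The recording tableau Q records, in position (i, j), the step at which that cell was added to P.
  Insert 6 (step 1): P = [6];  Q = [1]
  Insert 9 (step 2): P = [6, 9];  Q = [1, 2]
  Insert 1 (step 3): P = [1, 9] / [6];  Q = [1, 2] / [3]
  Insert 2 (step 4): P = [1, 2] / [6, 9];  Q = [1, 2] / [3, 4]
  Insert 3 (step 5): P = [1, 2, 3] / [6, 9];  Q = [1, 2, 5] / [3, 4]
  Insert 4 (step 6): P = [1, 2, 3, 4] / [6, 9];  Q = [1, 2, 5, 6] / [3, 4]
  Insert 8 (step 7): P = [1, 2, 3, 4, 8] / [6, 9];  Q = [1, 2, 5, 6, 7] / [3, 4]
  Insert 7 (step 8): P = [1, 2, 3, 4, 7] / [6, 8] / [9];  Q = [1, 2, 5, 6, 7] / [3, 4] / [8]
  Insert 5 (step 9): P = [1, 2, 3, 4, 5] / [6, 7] / [8] / [9];  Q = [1, 2, 5, 6, 7] / [3, 4] / [8] / [9]
Final shape: (5, 2, 1, 1).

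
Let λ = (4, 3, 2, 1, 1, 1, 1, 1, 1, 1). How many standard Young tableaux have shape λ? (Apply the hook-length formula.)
# SYT of shape (4, 3, 2, 1, 1, 1, 1, 1, 1, 1) = 71680

Hook-length formula: f^λ = n! / Π hook(c), product over all cells c of the Young diagram. For λ = (4, 3, 2, 1, 1, 1, 1, 1, 1, 1), n = 16 boxes. Hook lengths by row (left-to-right, top-to-bottom): [13, 5, 3, 1]; [11, 3, 1]; [9, 1]; [7]; [6]; [5]; [4]; [3]; [2]; [1]. Product of hooks = 291891600. So f^λ = 16! / 291891600 = 20922789888000 / 291891600 = 71680.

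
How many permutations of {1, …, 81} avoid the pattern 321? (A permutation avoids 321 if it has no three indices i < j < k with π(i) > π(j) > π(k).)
C_81 = 4462290049988320482463241297506133183499654740

These 321-avoiding permutations are counted by the Catalan number C_n = (1/(n + 1)) · C(2n, n). For n = 81: C_81 = (1/82) · C(162, 81) = 365907784099042279561985786395502921046971688680/82 = 4462290049988320482463241297506133183499654740.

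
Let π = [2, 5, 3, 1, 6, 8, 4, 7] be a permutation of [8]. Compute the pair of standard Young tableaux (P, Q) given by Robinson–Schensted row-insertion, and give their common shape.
P = [1, 3, 4, 7] / [2, 6, 8] / [5];  Q = [1, 2, 5, 6] / [3, 7, 8] / [4];  common shape = (4, 3, 1)

Row-insert the values π_1, π_2, … into P one at a time, bumping the leftmost entry strictly greater than the inserted value down to the next row. The recording tableau Q records, in position (i, j), the step at which that cell was added to P.
  Insert 2 (step 1): P = [2];  Q = [1]
  Insert 5 (step 2): P = [2, 5];  Q = [1, 2]
  Insert 3 (step 3): P = [2, 3] / [5];  Q = [1, 2] / [3]
  Insert 1 (step 4): P = [1, 3] / [2] / [5];  Q = [1, 2] / [3] / [4]
  Insert 6 (step 5): P = [1, 3, 6] / [2] / [5];  Q = [1, 2, 5] / [3] / [4]
  Insert 8 (step 6): P = [1, 3, 6, 8] / [2] / [5];  Q = [1, 2, 5, 6] / [3] / [4]
  Insert 4 (step 7): P = [1, 3, 4, 8] / [2, 6] / [5];  Q = [1, 2, 5, 6] / [3, 7] / [4]
  Insert 7 (step 8): P = [1, 3, 4, 7] / [2, 6, 8] / [5];  Q = [1, 2, 5, 6] / [3, 7, 8] / [4]
Final shape: (4, 3, 1).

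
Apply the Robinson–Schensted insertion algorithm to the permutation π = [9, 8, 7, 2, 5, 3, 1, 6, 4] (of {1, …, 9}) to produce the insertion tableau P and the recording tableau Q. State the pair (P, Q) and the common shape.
P = [1, 3, 4] / [2, 6] / [5] / [7] / [8] / [9];  Q = [1, 5, 8] / [2, 9] / [3] / [4] / [6] / [7];  common shape = (3, 2, 1, 1, 1, 1)

Row-insert the values π_1, π_2, … into P one at a time, bumping the leftmost entry strictly greater than the inserted value down to the next row. The recording tableau Q records, in position (i, j), the step at which that cell was added to P.
  Insert 9 (step 1): P = [9];  Q = [1]
  Insert 8 (step 2): P = [8] / [9];  Q = [1] / [2]
  Insert 7 (step 3): P = [7] / [8] / [9];  Q = [1] / [2] / [3]
  Insert 2 (step 4): P = [2] / [7] / [8] / [9];  Q = [1] / [2] / [3] / [4]
  Insert 5 (step 5): P = [2, 5] / [7] / [8] / [9];  Q = [1, 5] / [2] / [3] / [4]
  Insert 3 (step 6): P = [2, 3] / [5] / [7] / [8] / [9];  Q = [1, 5] / [2] / [3] / [4] / [6]
  Insert 1 (step 7): P = [1, 3] / [2] / [5] / [7] / [8] / [9];  Q = [1, 5] / [2] / [3] / [4] / [6] / [7]
  Insert 6 (step 8): P = [1, 3, 6] / [2] / [5] / [7] / [8] / [9];  Q = [1, 5, 8] / [2] / [3] / [4] / [6] / [7]
  Insert 4 (step 9): P = [1, 3, 4] / [2, 6] / [5] / [7] / [8] / [9];  Q = [1, 5, 8] / [2, 9] / [3] / [4] / [6] / [7]
Final shape: (3, 2, 1, 1, 1, 1).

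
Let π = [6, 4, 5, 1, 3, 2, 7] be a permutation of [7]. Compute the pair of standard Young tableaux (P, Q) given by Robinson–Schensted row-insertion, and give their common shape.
P = [1, 2, 7] / [3, 5] / [4] / [6];  Q = [1, 3, 7] / [2, 5] / [4] / [6];  common shape = (3, 2, 1, 1)

Row-insert the values π_1, π_2, … into P one at a time, bumping the leftmost entry strictly greater than the inserted value down to the next row. The recording tableau Q records, in position (i, j), the step at which that cell was added to P.
  Insert 6 (step 1): P = [6];  Q = [1]
  Insert 4 (step 2): P = [4] / [6];  Q = [1] / [2]
  Insert 5 (step 3): P = [4, 5] / [6];  Q = [1, 3] / [2]
  Insert 1 (step 4): P = [1, 5] / [4] / [6];  Q = [1, 3] / [2] / [4]
  Insert 3 (step 5): P = [1, 3] / [4, 5] / [6];  Q = [1, 3] / [2, 5] / [4]
  Insert 2 (step 6): P = [1, 2] / [3, 5] / [4] / [6];  Q = [1, 3] / [2, 5] / [4] / [6]
  Insert 7 (step 7): P = [1, 2, 7] / [3, 5] / [4] / [6];  Q = [1, 3, 7] / [2, 5] / [4] / [6]
Final shape: (3, 2, 1, 1).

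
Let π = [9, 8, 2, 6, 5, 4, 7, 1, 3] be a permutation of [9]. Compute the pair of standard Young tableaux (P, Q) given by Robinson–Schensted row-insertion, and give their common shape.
P = [1, 3, 7] / [2, 4] / [5] / [6] / [8] / [9];  Q = [1, 4, 7] / [2, 9] / [3] / [5] / [6] / [8];  common shape = (3, 2, 1, 1, 1, 1)

Row-insert the values π_1, π_2, … into P one at a time, bumping the leftmost entry strictly greater than the inserted value down to the next row. The recording tableau Q records, in position (i, j), the step at which that cell was added to P.
  Insert 9 (step 1): P = [9];  Q = [1]
  Insert 8 (step 2): P = [8] / [9];  Q = [1] / [2]
  Insert 2 (step 3): P = [2] / [8] / [9];  Q = [1] / [2] / [3]
  Insert 6 (step 4): P = [2, 6] / [8] / [9];  Q = [1, 4] / [2] / [3]
  Insert 5 (step 5): P = [2, 5] / [6] / [8] / [9];  Q = [1, 4] / [2] / [3] / [5]
  Insert 4 (step 6): P = [2, 4] / [5] / [6] / [8] / [9];  Q = [1, 4] / [2] / [3] / [5] / [6]
  Insert 7 (step 7): P = [2, 4, 7] / [5] / [6] / [8] / [9];  Q = [1, 4, 7] / [2] / [3] / [5] / [6]
  Insert 1 (step 8): P = [1, 4, 7] / [2] / [5] / [6] / [8] / [9];  Q = [1, 4, 7] / [2] / [3] / [5] / [6] / [8]
  Insert 3 (step 9): P = [1, 3, 7] / [2, 4] / [5] / [6] / [8] / [9];  Q = [1, 4, 7] / [2, 9] / [3] / [5] / [6] / [8]
Final shape: (3, 2, 1, 1, 1, 1).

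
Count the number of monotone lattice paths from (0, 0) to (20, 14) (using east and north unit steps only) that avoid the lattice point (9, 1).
Number of paths = 1367014200

Total paths from (0, 0) to (20, 14): C(34, 20) = 1391975640. Paths through (9, 1): (paths (0, 0) → (9, 1)) × (paths (9, 1) → (20, 14)) = C(10, 9) · C(24, 11) = 10 · 2496144 = 24961440. Avoidance count = 1391975640 − 24961440 = 1367014200.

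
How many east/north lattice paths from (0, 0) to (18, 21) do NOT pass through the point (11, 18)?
Number of paths = 58207469190

Total paths from (0, 0) to (18, 21): C(39, 18) = 62359143990. Paths through (11, 18): (paths (0, 0) → (11, 18)) × (paths (11, 18) → (18, 21)) = C(29, 11) · C(10, 7) = 34597290 · 120 = 4151674800. Avoidance count = 62359143990 − 4151674800 = 58207469190.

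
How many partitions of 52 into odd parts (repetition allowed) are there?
p_odd(52) = 4582

Enumerate partitions using only odd parts via the recurrence o(n, m) = o(n, m−2) + o(n−m, m) over odd m, starting from the largest odd part ≤ n. This gives p_odd(52) = 4582. (Euler's theorem: equals the count of distinct-part partitions.)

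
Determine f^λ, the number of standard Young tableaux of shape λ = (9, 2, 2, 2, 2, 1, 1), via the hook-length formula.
# SYT of shape (9, 2, 2, 2, 2, 1, 1) = 3325608

Hook-length formula: f^λ = n! / Π hook(c), product over all cells c of the Young diagram. For λ = (9, 2, 2, 2, 2, 1, 1), n = 19 boxes. Hook lengths by row (left-to-right, top-to-bottom): [15, 12, 7, 6, 5, 4, 3, 2, 1]; [7, 4]; [6, 3]; [5, 2]; [4, 1]; [2]; [1]. Product of hooks = 36578304000. So f^λ = 19! / 36578304000 = 121645100408832000 / 36578304000 = 3325608.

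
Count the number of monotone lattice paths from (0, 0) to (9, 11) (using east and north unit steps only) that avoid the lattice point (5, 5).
Number of paths = 115040

Total paths from (0, 0) to (9, 11): C(20, 9) = 167960. Paths through (5, 5): (paths (0, 0) → (5, 5)) × (paths (5, 5) → (9, 11)) = C(10, 5) · C(10, 4) = 252 · 210 = 52920. Avoidance count = 167960 − 52920 = 115040.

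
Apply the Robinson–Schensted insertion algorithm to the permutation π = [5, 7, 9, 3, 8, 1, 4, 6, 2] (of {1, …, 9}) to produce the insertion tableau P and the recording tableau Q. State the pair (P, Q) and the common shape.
P = [1, 2, 6] / [3, 4, 8] / [5, 7] / [9];  Q = [1, 2, 3] / [4, 5, 8] / [6, 7] / [9];  common shape = (3, 3, 2, 1)

Row-insert the values π_1, π_2, … into P one at a time, bumping the leftmost entry strictly greater than the inserted value down to the next row. The recording tableau Q records, in position (i, j), the step at which that cell was added to P.
  Insert 5 (step 1): P = [5];  Q = [1]
  Insert 7 (step 2): P = [5, 7];  Q = [1, 2]
  Insert 9 (step 3): P = [5, 7, 9];  Q = [1, 2, 3]
  Insert 3 (step 4): P = [3, 7, 9] / [5];  Q = [1, 2, 3] / [4]
  Insert 8 (step 5): P = [3, 7, 8] / [5, 9];  Q = [1, 2, 3] / [4, 5]
  Insert 1 (step 6): P = [1, 7, 8] / [3, 9] / [5];  Q = [1, 2, 3] / [4, 5] / [6]
  Insert 4 (step 7): P = [1, 4, 8] / [3, 7] / [5, 9];  Q = [1, 2, 3] / [4, 5] / [6, 7]
  Insert 6 (step 8): P = [1, 4, 6] / [3, 7, 8] / [5, 9];  Q = [1, 2, 3] / [4, 5, 8] / [6, 7]
  Insert 2 (step 9): P = [1, 2, 6] / [3, 4, 8] / [5, 7] / [9];  Q = [1, 2, 3] / [4, 5, 8] / [6, 7] / [9]
Final shape: (3, 3, 2, 1).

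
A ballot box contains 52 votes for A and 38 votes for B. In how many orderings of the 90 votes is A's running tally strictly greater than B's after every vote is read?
Strict-lead orderings = 5478383797762211750264004

Total orderings of the 90 votes with 52 for A: C(90, 52) = 35218181557042789823125740. By the Bertrand ballot formula (Cycle Lemma / reflection principle), the number of orderings in which A is strictly ahead of B throughout is (p − q)/(p + q) · C(p + q, p) = (52 − 38)/(52 + 38) · 35218181557042789823125740 = 5478383797762211750264004.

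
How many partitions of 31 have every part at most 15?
p(31, parts ≤ 15) = 6158

Use the recurrence p(n, m) = p(n, m−1) + p(n−m, m): either the largest part is < m (count p(n, m−1)) or the largest part is exactly m (remove one copy of m, count p(n−m, m)). With p(0, ·) = 1 this gives p(31, parts ≤ 15) = 6158. (By conjugating Young diagrams, this also counts partitions of 31 into at most 15 parts.)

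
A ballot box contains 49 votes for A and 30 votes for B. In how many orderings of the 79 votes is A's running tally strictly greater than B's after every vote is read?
Strict-lead orderings = 1333519289256080821180

Total orderings of the 79 votes with 49 for A: C(79, 49) = 5544632834275283414380. By the Bertrand ballot formula (Cycle Lemma / reflection principle), the number of orderings in which A is strictly ahead of B throughout is (p − q)/(p + q) · C(p + q, p) = (49 − 30)/(49 + 30) · 5544632834275283414380 = 1333519289256080821180.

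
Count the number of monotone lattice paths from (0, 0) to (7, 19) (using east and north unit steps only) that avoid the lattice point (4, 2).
Number of paths = 640700

Total paths from (0, 0) to (7, 19): C(26, 7) = 657800. Paths through (4, 2): (paths (0, 0) → (4, 2)) × (paths (4, 2) → (7, 19)) = C(6, 4) · C(20, 3) = 15 · 1140 = 17100. Avoidance count = 657800 − 17100 = 640700.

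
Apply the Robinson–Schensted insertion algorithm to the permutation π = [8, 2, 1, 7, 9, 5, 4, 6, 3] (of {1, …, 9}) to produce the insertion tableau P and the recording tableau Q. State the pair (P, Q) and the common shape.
P = [1, 3, 6] / [2, 4, 9] / [5] / [7] / [8];  Q = [1, 4, 5] / [2, 6, 8] / [3] / [7] / [9];  common shape = (3, 3, 1, 1, 1)

Row-insert the values π_1, π_2, … into P one at a time, bumping the leftmost entry strictly greater than the inserted value down to the next row. The recording tableau Q records, in position (i, j), the step at which that cell was added to P.
  Insert 8 (step 1): P = [8];  Q = [1]
  Insert 2 (step 2): P = [2] / [8];  Q = [1] / [2]
  Insert 1 (step 3): P = [1] / [2] / [8];  Q = [1] / [2] / [3]
  Insert 7 (step 4): P = [1, 7] / [2] / [8];  Q = [1, 4] / [2] / [3]
  Insert 9 (step 5): P = [1, 7, 9] / [2] / [8];  Q = [1, 4, 5] / [2] / [3]
  Insert 5 (step 6): P = [1, 5, 9] / [2, 7] / [8];  Q = [1, 4, 5] / [2, 6] / [3]
  Insert 4 (step 7): P = [1, 4, 9] / [2, 5] / [7] / [8];  Q = [1, 4, 5] / [2, 6] / [3] / [7]
  Insert 6 (step 8): P = [1, 4, 6] / [2, 5, 9] / [7] / [8];  Q = [1, 4, 5] / [2, 6, 8] / [3] / [7]
  Insert 3 (step 9): P = [1, 3, 6] / [2, 4, 9] / [5] / [7] / [8];  Q = [1, 4, 5] / [2, 6, 8] / [3] / [7] / [9]
Final shape: (3, 3, 1, 1, 1).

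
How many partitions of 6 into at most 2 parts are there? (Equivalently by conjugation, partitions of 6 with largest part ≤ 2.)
p(6, parts ≤ 2) = 4

Partitions of 6 with all parts ≤ 2: 2+2+2, 2+2+1+1, 2+1+1+1+1, 1+1+1+1+1+1. Count = 4.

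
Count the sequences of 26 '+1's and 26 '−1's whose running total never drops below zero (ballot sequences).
C_26 = 18367353072152

These ballot sequences are counted by the Catalan number C_n = (1/(n + 1)) · C(2n, n). For n = 26: C_26 = (1/27) · C(52, 26) = 495918532948104/27 = 18367353072152.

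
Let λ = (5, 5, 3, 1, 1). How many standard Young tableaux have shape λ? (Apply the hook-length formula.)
# SYT of shape (5, 5, 3, 1, 1) = 126126

Hook-length formula: f^λ = n! / Π hook(c), product over all cells c of the Young diagram. For λ = (5, 5, 3, 1, 1), n = 15 boxes. Hook lengths by row (left-to-right, top-to-bottom): [9, 6, 5, 3, 2]; [8, 5, 4, 2, 1]; [5, 2, 1]; [2]; [1]. Product of hooks = 10368000. So f^λ = 15! / 10368000 = 1307674368000 / 10368000 = 126126.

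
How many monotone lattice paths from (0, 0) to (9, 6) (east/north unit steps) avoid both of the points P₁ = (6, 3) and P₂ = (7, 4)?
Number of paths = 2353

Inclusion–exclusion. Total paths: C(15, 9) = 5005. Through P₁: C(9, 6)·C(6, 3) = 1680. Through P₂: C(11, 7)·C(4, 2) = 1980. Since P₁ is strictly southwest of P₂, a monotone path through both must visit P₁ then P₂; paths through both = C(9, 6)·C(2, 1)·C(4, 2) = 1008. Avoid both = 5005 − 1680 − 1980 + 1008 = 2353.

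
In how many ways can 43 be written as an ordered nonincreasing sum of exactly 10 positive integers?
p(43, 10 parts) = 5888

Partitions of n into exactly k parts are in bijection with partitions of n − k into at most k parts (subtract 1 from each part). So p(43, exactly 10) = p(33, parts ≤ 10). Computing via the recurrence p(m, j) = p(m, j−1) + p(m−j, j) gives 5888.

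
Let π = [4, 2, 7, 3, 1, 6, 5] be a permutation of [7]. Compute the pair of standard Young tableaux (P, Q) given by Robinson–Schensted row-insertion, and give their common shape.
P = [1, 3, 5] / [2, 6] / [4, 7];  Q = [1, 3, 6] / [2, 4] / [5, 7];  common shape = (3, 2, 2)

Row-insert the values π_1, π_2, … into P one at a time, bumping the leftmost entry strictly greater than the inserted value down to the next row. The recording tableau Q records, in position (i, j), the step at which that cell was added to P.
  Insert 4 (step 1): P = [4];  Q = [1]
  Insert 2 (step 2): P = [2] / [4];  Q = [1] / [2]
  Insert 7 (step 3): P = [2, 7] / [4];  Q = [1, 3] / [2]
  Insert 3 (step 4): P = [2, 3] / [4, 7];  Q = [1, 3] / [2, 4]
  Insert 1 (step 5): P = [1, 3] / [2, 7] / [4];  Q = [1, 3] / [2, 4] / [5]
  Insert 6 (step 6): P = [1, 3, 6] / [2, 7] / [4];  Q = [1, 3, 6] / [2, 4] / [5]
  Insert 5 (step 7): P = [1, 3, 5] / [2, 6] / [4, 7];  Q = [1, 3, 6] / [2, 4] / [5, 7]
Final shape: (3, 2, 2).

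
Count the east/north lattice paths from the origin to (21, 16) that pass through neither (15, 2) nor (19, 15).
Number of paths = 7303571790

Inclusion–exclusion. Total paths: C(37, 21) = 12875774670. Through P₁: C(17, 15)·C(20, 6) = 5271360. Through P₂: C(34, 19)·C(3, 2) = 5567902560. Since P₁ is strictly southwest of P₂, a monotone path through both must visit P₁ then P₂; paths through both = C(17, 15)·C(17, 4)·C(3, 2) = 971040. Avoid both = 12875774670 − 5271360 − 5567902560 + 971040 = 7303571790.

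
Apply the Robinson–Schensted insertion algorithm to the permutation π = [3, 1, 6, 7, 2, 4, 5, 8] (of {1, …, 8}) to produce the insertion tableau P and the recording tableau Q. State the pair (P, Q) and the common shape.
P = [1, 2, 4, 5, 8] / [3, 6, 7];  Q = [1, 3, 4, 7, 8] / [2, 5, 6];  common shape = (5, 3)

Row-insert the values π_1, π_2, … into P one at a time, bumping the leftmost entry strictly greater than the inserted value down to the next row. The recording tableau Q records, in position (i, j), the step at which that cell was added to P.
  Insert 3 (step 1): P = [3];  Q = [1]
  Insert 1 (step 2): P = [1] / [3];  Q = [1] / [2]
  Insert 6 (step 3): P = [1, 6] / [3];  Q = [1, 3] / [2]
  Insert 7 (step 4): P = [1, 6, 7] / [3];  Q = [1, 3, 4] / [2]
  Insert 2 (step 5): P = [1, 2, 7] / [3, 6];  Q = [1, 3, 4] / [2, 5]
  Insert 4 (step 6): P = [1, 2, 4] / [3, 6, 7];  Q = [1, 3, 4] / [2, 5, 6]
  Insert 5 (step 7): P = [1, 2, 4, 5] / [3, 6, 7];  Q = [1, 3, 4, 7] / [2, 5, 6]
  Insert 8 (step 8): P = [1, 2, 4, 5, 8] / [3, 6, 7];  Q = [1, 3, 4, 7, 8] / [2, 5, 6]
Final shape: (5, 3).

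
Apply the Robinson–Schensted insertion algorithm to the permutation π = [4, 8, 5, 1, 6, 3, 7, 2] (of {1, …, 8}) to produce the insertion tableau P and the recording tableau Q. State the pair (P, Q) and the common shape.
P = [1, 2, 6, 7] / [3, 5] / [4] / [8];  Q = [1, 2, 5, 7] / [3, 6] / [4] / [8];  common shape = (4, 2, 1, 1)

Row-insert the values π_1, π_2, … into P one at a time, bumping the leftmost entry strictly greater than the inserted value down to the next row. The recording tableau Q records, in position (i, j), the step at which that cell was added to P.
  Insert 4 (step 1): P = [4];  Q = [1]
  Insert 8 (step 2): P = [4, 8];  Q = [1, 2]
  Insert 5 (step 3): P = [4, 5] / [8];  Q = [1, 2] / [3]
  Insert 1 (step 4): P = [1, 5] / [4] / [8];  Q = [1, 2] / [3] / [4]
  Insert 6 (step 5): P = [1, 5, 6] / [4] / [8];  Q = [1, 2, 5] / [3] / [4]
  Insert 3 (step 6): P = [1, 3, 6] / [4, 5] / [8];  Q = [1, 2, 5] / [3, 6] / [4]
  Insert 7 (step 7): P = [1, 3, 6, 7] / [4, 5] / [8];  Q = [1, 2, 5, 7] / [3, 6] / [4]
  Insert 2 (step 8): P = [1, 2, 6, 7] / [3, 5] / [4] / [8];  Q = [1, 2, 5, 7] / [3, 6] / [4] / [8]
Final shape: (4, 2, 1, 1).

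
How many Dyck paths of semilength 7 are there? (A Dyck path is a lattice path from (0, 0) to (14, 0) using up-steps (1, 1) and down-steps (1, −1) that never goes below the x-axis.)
C_7 = 429

These Dyck paths are counted by the Catalan number C_n = (1/(n + 1)) · C(2n, n). For n = 7: C_7 = (1/8) · C(14, 7) = 3432/8 = 429.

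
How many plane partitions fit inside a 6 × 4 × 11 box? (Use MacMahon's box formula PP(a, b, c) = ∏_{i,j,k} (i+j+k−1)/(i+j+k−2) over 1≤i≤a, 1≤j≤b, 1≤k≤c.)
PP(6, 4, 11) = 14675134144320

Evaluate the triple product over i = 1..6, j = 1..4, k = 1..11. The factors are (2/1) · (3/2) · (4/3) · (5/4) · (6/5) · (7/6) · (8/7) · (9/8) · … (264 factors total). The numerators and denominators telescope so the product is an integer; carrying out the multiplication exactly gives PP(6, 4, 11) = 14675134144320.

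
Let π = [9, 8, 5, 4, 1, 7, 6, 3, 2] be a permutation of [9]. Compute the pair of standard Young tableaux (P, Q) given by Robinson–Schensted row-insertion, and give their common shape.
P = [1, 2] / [3, 6] / [4, 7] / [5] / [8] / [9];  Q = [1, 6] / [2, 7] / [3, 8] / [4] / [5] / [9];  common shape = (2, 2, 2, 1, 1, 1)

Row-insert the values π_1, π_2, … into P one at a time, bumping the leftmost entry strictly greater than the inserted value down to the next row. The recording tableau Q records, in position (i, j), the step at which that cell was added to P.
  Insert 9 (step 1): P = [9];  Q = [1]
  Insert 8 (step 2): P = [8] / [9];  Q = [1] / [2]
  Insert 5 (step 3): P = [5] / [8] / [9];  Q = [1] / [2] / [3]
  Insert 4 (step 4): P = [4] / [5] / [8] / [9];  Q = [1] / [2] / [3] / [4]
  Insert 1 (step 5): P = [1] / [4] / [5] / [8] / [9];  Q = [1] / [2] / [3] / [4] / [5]
  Insert 7 (step 6): P = [1, 7] / [4] / [5] / [8] / [9];  Q = [1, 6] / [2] / [3] / [4] / [5]
  Insert 6 (step 7): P = [1, 6] / [4, 7] / [5] / [8] / [9];  Q = [1, 6] / [2, 7] / [3] / [4] / [5]
  Insert 3 (step 8): P = [1, 3] / [4, 6] / [5, 7] / [8] / [9];  Q = [1, 6] / [2, 7] / [3, 8] / [4] / [5]
  Insert 2 (step 9): P = [1, 2] / [3, 6] / [4, 7] / [5] / [8] / [9];  Q = [1, 6] / [2, 7] / [3, 8] / [4] / [5] / [9]
Final shape: (2, 2, 2, 1, 1, 1).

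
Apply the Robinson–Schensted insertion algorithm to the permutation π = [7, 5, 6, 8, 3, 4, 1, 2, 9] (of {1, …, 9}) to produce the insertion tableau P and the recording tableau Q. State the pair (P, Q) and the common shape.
P = [1, 2, 8, 9] / [3, 4] / [5, 6] / [7];  Q = [1, 3, 4, 9] / [2, 6] / [5, 8] / [7];  common shape = (4, 2, 2, 1)

Row-insert the values π_1, π_2, … into P one at a time, bumping the leftmost entry strictly greater than the inserted value down to the next row. The recording tableau Q records, in position (i, j), the step at which that cell was added to P.
  Insert 7 (step 1): P = [7];  Q = [1]
  Insert 5 (step 2): P = [5] / [7];  Q = [1] / [2]
  Insert 6 (step 3): P = [5, 6] / [7];  Q = [1, 3] / [2]
  Insert 8 (step 4): P = [5, 6, 8] / [7];  Q = [1, 3, 4] / [2]
  Insert 3 (step 5): P = [3, 6, 8] / [5] / [7];  Q = [1, 3, 4] / [2] / [5]
  Insert 4 (step 6): P = [3, 4, 8] / [5, 6] / [7];  Q = [1, 3, 4] / [2, 6] / [5]
  Insert 1 (step 7): P = [1, 4, 8] / [3, 6] / [5] / [7];  Q = [1, 3, 4] / [2, 6] / [5] / [7]
  Insert 2 (step 8): P = [1, 2, 8] / [3, 4] / [5, 6] / [7];  Q = [1, 3, 4] / [2, 6] / [5, 8] / [7]
  Insert 9 (step 9): P = [1, 2, 8, 9] / [3, 4] / [5, 6] / [7];  Q = [1, 3, 4, 9] / [2, 6] / [5, 8] / [7]
Final shape: (4, 2, 2, 1).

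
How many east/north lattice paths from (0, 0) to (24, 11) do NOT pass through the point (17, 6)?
Number of paths = 337275876

Total paths from (0, 0) to (24, 11): C(35, 24) = 417225900. Paths through (17, 6): (paths (0, 0) → (17, 6)) × (paths (17, 6) → (24, 11)) = C(23, 17) · C(12, 7) = 100947 · 792 = 79950024. Avoidance count = 417225900 − 79950024 = 337275876.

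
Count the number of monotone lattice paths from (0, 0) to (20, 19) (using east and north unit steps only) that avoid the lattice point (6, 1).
Number of paths = 65623215210

Total paths from (0, 0) to (20, 19): C(39, 20) = 68923264410. Paths through (6, 1): (paths (0, 0) → (6, 1)) × (paths (6, 1) → (20, 19)) = C(7, 6) · C(32, 14) = 7 · 471435600 = 3300049200. Avoidance count = 68923264410 − 3300049200 = 65623215210.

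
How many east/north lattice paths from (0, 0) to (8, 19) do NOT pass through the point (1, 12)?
Number of paths = 2175459

Total paths from (0, 0) to (8, 19): C(27, 8) = 2220075. Paths through (1, 12): (paths (0, 0) → (1, 12)) × (paths (1, 12) → (8, 19)) = C(13, 1) · C(14, 7) = 13 · 3432 = 44616. Avoidance count = 2220075 − 44616 = 2175459.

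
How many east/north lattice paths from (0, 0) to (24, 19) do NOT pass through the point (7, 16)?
Number of paths = 800192952870

Total paths from (0, 0) to (24, 19): C(43, 24) = 800472431850. Paths through (7, 16): (paths (0, 0) → (7, 16)) × (paths (7, 16) → (24, 19)) = C(23, 7) · C(20, 17) = 245157 · 1140 = 279478980. Avoidance count = 800472431850 − 279478980 = 800192952870.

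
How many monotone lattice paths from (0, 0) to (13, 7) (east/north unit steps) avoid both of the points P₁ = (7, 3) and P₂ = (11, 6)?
Number of paths = 27792

Inclusion–exclusion. Total paths: C(20, 13) = 77520. Through P₁: C(10, 7)·C(10, 6) = 25200. Through P₂: C(17, 11)·C(3, 2) = 37128. Since P₁ is strictly southwest of P₂, a monotone path through both must visit P₁ then P₂; paths through both = C(10, 7)·C(7, 4)·C(3, 2) = 12600. Avoid both = 77520 − 25200 − 37128 + 12600 = 27792.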